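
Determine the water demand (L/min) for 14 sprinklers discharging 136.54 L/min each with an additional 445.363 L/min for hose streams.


Sprinkler demand = 14 * 136.54 = 1911.56 L/min
Total = 1911.56 + 445.363 = 2356.923 L/min

2356.923 L/min


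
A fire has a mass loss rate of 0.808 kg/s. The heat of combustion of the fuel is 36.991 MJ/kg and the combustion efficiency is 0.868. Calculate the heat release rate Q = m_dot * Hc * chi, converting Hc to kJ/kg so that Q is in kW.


Hc = 36.991 MJ/kg = 36.991 * 1000 kJ/kg = 36991 kJ/kg
Q = 0.808 kg/s * 36991 kJ/kg * 0.868 = 25943 kW

25943 kW


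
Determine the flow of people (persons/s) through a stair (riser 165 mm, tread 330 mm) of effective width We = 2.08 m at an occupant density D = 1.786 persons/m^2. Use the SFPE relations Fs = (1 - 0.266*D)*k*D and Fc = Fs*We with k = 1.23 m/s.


1 - 0.266*D = 1 - 0.266*1.786 = 0.52492
Fs = 0.52492 * 1.23 * 1.786 = 1.1531 persons/(s*m)
Fc = 1.1531 * 2.08 = 2.3985 persons/s

2.3985 persons/s


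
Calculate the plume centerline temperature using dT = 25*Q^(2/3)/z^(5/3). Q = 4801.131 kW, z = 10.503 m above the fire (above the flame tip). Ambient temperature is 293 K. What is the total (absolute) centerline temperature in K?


Q^(2/3) = 284.60
z^(5/3) = 50.372
dT = 25 * 284.60 / 50.372 = 141.25 K
T = 293 + 141.25 = 434.25 K

434.25 K


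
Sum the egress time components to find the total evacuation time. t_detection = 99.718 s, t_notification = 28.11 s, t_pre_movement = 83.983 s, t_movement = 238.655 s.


Total = 99.718 + 28.11 + 83.983 + 238.655 = 450.466 s

450.466 s


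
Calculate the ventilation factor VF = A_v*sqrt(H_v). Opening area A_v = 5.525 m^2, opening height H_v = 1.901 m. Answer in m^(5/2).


sqrt(H_v) = 1.3788
VF = 5.525 * 1.3788 = 7.6177 m^(5/2)

7.6177 m^(5/2)


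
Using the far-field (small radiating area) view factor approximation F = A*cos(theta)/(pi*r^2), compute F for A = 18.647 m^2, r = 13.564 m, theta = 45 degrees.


cos(45 deg) = 0.70711
pi*r^2 = 578.00
F = 18.647 * 0.70711 / 578.00 = 0.022812

0.022812


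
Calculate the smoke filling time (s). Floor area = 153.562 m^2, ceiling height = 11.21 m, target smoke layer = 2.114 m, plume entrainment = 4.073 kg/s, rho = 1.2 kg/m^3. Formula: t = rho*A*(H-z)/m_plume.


H - z = 9.096 m
t = 1.2 * 153.562 * 9.096 / 4.073 = 411.53 s

411.53 s


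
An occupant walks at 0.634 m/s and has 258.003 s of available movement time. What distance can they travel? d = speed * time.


d = 0.634 * 258.003 = 163.57 m

163.57 m


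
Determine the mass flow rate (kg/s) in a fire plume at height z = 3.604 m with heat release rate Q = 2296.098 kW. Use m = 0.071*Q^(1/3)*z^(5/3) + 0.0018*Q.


Q^(1/3) = 13.193
z^(5/3) = 8.4718
First term = 0.071 * 13.193 * 8.4718 = 7.9353
Second term = 0.0018 * 2296.098 = 4.1330
m = 12.068 kg/s

12.068 kg/s


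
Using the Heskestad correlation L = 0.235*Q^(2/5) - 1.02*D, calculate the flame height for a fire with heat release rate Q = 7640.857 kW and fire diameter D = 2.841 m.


Q^(2/5) = 35.748
0.235 * Q^(2/5) = 8.4009
1.02 * D = 2.8978
L = 5.5031 m

5.5031 m


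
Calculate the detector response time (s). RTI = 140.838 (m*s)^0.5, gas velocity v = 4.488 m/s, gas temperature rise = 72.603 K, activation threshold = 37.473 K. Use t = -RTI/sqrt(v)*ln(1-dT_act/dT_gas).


dT_act/dT_gas = 0.51614
ln(1 - 0.51614) = -0.72595
t = -140.838 / sqrt(4.488) * -0.72595 = 48.261 s

48.261 s


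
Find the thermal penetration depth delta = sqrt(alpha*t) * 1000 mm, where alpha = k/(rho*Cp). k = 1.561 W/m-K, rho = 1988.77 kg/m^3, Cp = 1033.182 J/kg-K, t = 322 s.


alpha = 1.561 / (1988.77 * 1033.182) = 7.5970e-07 m^2/s
alpha * t = 0.00024462
delta = sqrt(0.00024462) * 1000 = 15.640 mm

15.640 mm


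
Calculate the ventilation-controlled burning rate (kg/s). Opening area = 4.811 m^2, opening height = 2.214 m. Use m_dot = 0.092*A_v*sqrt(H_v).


sqrt(H_v) = 1.4880
m_dot = 0.092 * 4.811 * 1.4880 = 0.65859 kg/s

0.65859 kg/s


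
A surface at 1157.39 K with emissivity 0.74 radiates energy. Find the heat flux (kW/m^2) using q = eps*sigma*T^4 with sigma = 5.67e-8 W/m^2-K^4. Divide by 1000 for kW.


T^4 = 1.7944e+12
q = 0.74 * 5.67e-8 * 1.7944e+12 / 1000 = 75.289 kW/m^2

75.289 kW/m^2


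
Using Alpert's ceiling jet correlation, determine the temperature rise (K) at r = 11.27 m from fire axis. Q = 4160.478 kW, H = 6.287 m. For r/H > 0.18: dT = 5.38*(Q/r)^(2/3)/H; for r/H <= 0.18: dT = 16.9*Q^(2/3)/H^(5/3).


r/H = 11.27 / 6.287 = 1.7926
r/H > 0.18, so dT = 5.38*(Q/r)^(2/3)/H
Q/r = 369.16
(Q/r)^(2/3) = 51.461
dT = 5.38 * 51.461 / 6.287 = 44.037 K

44.037 K


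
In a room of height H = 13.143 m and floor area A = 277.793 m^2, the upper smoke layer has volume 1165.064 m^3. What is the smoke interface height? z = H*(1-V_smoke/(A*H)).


V/(A*H) = 0.31911
1 - 0.31911 = 0.68089
z = 13.143 * 0.68089 = 8.9490 m

8.9490 m


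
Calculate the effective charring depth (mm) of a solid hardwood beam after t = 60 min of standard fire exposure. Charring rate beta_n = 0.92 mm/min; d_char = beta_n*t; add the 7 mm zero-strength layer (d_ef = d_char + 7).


d_char = 0.92 * 60 = 55.2 mm
d_ef = 55.2 + 1.0*7 = 62.2 mm

62.2 mm


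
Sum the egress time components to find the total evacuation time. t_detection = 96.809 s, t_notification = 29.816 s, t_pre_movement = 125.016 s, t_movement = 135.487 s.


Total = 96.809 + 29.816 + 125.016 + 135.487 = 387.128 s

387.128 s


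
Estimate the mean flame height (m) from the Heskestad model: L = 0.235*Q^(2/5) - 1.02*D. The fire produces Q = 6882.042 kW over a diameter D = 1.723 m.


Q^(2/5) = 34.284
0.235 * Q^(2/5) = 8.0567
1.02 * D = 1.7575
L = 6.2992 m

6.2992 m


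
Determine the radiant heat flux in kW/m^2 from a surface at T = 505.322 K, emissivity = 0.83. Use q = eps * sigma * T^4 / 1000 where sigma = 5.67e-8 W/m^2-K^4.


T^4 = 6.5204e+10
q = 0.83 * 5.67e-8 * 6.5204e+10 / 1000 = 3.0686 kW/m^2

3.0686 kW/m^2


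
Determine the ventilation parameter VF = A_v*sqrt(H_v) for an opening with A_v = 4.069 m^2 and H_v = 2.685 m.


sqrt(H_v) = 1.6386
VF = 4.069 * 1.6386 = 6.6675 m^(5/2)

6.6675 m^(5/2)


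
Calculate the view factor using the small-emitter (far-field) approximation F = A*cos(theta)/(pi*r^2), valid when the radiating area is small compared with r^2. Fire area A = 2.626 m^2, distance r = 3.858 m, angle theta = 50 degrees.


cos(50 deg) = 0.64279
pi*r^2 = 46.760
F = 2.626 * 0.64279 / 46.760 = 0.036098

0.036098


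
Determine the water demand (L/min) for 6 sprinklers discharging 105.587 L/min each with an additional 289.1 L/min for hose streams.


Sprinkler demand = 6 * 105.587 = 633.522 L/min
Total = 633.522 + 289.1 = 922.622 L/min

922.622 L/min


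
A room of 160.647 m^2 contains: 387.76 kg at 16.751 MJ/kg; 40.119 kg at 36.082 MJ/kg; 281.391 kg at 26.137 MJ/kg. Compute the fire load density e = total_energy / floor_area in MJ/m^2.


Total energy = 387.76*16.751 + 40.119*36.082 + 281.391*26.137
= 6495.368 + 1447.574 + 7354.717
= 15297.66 MJ
e = 15297.66 / 160.647 = 95.225 MJ/m^2

95.225 MJ/m^2


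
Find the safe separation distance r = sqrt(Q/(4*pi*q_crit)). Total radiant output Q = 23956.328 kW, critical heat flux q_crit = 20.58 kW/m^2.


4*pi*q_crit = 258.62
Q/(4*pi*q_crit) = 92.633
r = sqrt(92.633) = 9.6246 m

9.6246 m


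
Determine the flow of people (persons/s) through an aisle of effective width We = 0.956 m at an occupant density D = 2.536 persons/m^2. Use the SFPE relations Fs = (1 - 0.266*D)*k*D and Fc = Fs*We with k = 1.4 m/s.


1 - 0.266*D = 1 - 0.266*2.536 = 0.32542
Fs = 0.32542 * 1.4 * 2.536 = 1.1554 persons/(s*m)
Fc = 1.1554 * 0.956 = 1.1045 persons/s

1.1045 persons/s


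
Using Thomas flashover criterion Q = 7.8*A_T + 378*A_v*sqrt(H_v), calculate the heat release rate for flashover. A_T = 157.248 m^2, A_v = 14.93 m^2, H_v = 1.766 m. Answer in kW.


7.8*A_T = 1226.5
sqrt(H_v) = 1.3289
378*A_v*sqrt(H_v) = 7499.8
Q = 1226.5 + 7499.8 = 8726.3 kW

8726.3 kW


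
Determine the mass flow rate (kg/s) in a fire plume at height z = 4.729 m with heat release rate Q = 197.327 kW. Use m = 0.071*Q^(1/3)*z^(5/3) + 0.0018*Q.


Q^(1/3) = 5.8219
z^(5/3) = 13.323
First term = 0.071 * 5.8219 * 13.323 = 5.5073
Second term = 0.0018 * 197.327 = 0.35519
m = 5.8625 kg/s

5.8625 kg/s


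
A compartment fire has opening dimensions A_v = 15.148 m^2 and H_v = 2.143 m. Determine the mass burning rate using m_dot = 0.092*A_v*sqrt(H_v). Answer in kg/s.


sqrt(H_v) = 1.4639
m_dot = 0.092 * 15.148 * 1.4639 = 2.0401 kg/s

2.0401 kg/s


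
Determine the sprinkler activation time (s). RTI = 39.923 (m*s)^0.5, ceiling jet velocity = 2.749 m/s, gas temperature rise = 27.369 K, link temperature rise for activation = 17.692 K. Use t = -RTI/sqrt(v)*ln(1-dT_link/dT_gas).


dT_link/dT_gas = 0.64642
ln(1 - 0.64642) = -1.0397
t = -39.923 / sqrt(2.749) * -1.0397 = 25.034 s

25.034 s


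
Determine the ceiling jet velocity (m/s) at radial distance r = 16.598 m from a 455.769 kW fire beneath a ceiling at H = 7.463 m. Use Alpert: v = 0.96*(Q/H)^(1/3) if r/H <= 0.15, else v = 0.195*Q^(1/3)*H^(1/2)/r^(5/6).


r/H = 16.598 / 7.463 = 2.2240
r/H > 0.15, so v = 0.195*Q^(1/3)*H^(1/2)/r^(5/6)
Q^(1/3) = 7.6957
H^(1/2) = 2.7318
r^(5/6) = 10.392
v = 0.195 * 7.6957 * 2.7318 / 10.392 = 0.39448 m/s

0.39448 m/s


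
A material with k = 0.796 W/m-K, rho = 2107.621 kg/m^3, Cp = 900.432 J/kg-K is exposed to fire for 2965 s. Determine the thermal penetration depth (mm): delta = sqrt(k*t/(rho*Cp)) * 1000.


alpha = 0.796 / (2107.621 * 900.432) = 4.1944e-07 m^2/s
alpha * t = 0.0012436
delta = sqrt(0.0012436) * 1000 = 35.265 mm

35.265 mm


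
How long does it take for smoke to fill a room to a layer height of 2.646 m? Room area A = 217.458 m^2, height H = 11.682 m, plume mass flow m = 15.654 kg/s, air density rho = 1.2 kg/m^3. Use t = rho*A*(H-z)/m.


H - z = 9.036 m
t = 1.2 * 217.458 * 9.036 / 15.654 = 150.63 s

150.63 s


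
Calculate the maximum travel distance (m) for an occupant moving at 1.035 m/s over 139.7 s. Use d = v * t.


d = 1.035 * 139.7 = 144.59 m

144.59 m


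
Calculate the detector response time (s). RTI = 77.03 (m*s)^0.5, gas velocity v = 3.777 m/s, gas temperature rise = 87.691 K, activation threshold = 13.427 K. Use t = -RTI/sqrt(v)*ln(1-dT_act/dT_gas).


dT_act/dT_gas = 0.15312
ln(1 - 0.15312) = -0.16619
t = -77.03 / sqrt(3.777) * -0.16619 = 6.5872 s

6.5872 s


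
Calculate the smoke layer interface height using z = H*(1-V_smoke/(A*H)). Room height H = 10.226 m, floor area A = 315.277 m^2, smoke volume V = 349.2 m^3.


V/(A*H) = 0.10831
1 - 0.10831 = 0.89169
z = 10.226 * 0.89169 = 9.1184 m

9.1184 m


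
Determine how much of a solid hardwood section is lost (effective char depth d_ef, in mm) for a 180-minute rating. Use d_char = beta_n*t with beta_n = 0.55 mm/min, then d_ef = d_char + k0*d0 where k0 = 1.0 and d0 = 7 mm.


d_char = 0.55 * 180 = 99 mm
d_ef = 99 + 1.0*7 = 106 mm

106 mm


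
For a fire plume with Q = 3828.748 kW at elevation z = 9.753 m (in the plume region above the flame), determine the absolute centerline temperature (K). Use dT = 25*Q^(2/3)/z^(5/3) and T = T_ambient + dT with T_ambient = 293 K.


Q^(2/3) = 244.74
z^(5/3) = 44.521
dT = 25 * 244.74 / 44.521 = 137.43 K
T = 293 + 137.43 = 430.43 K

430.43 K


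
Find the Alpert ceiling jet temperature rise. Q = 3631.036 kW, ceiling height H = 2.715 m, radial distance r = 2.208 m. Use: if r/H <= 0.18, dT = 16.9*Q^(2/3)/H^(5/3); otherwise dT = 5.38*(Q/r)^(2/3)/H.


r/H = 2.208 / 2.715 = 0.81326
r/H > 0.18, so dT = 5.38*(Q/r)^(2/3)/H
Q/r = 1644.5
(Q/r)^(2/3) = 139.32
dT = 5.38 * 139.32 / 2.715 = 276.08 K

276.08 K


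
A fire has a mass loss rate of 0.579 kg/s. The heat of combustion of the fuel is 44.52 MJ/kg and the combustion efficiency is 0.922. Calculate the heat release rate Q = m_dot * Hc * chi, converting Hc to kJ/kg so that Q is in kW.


Hc = 44.52 MJ/kg = 44.52 * 1000 kJ/kg = 44520 kJ/kg
Q = 0.579 kg/s * 44520 kJ/kg * 0.922 = 23766 kW

23766 kW


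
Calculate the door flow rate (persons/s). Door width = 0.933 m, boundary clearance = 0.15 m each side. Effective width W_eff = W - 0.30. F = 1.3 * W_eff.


W_eff = 0.933 - 0.30 = 0.633 m
F = 1.3 * 0.633 = 0.82290 persons/s

0.82290 persons/s


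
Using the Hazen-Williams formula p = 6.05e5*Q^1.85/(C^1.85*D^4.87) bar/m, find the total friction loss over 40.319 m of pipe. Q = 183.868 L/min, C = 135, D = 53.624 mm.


Q^1.85 = 15465
C^1.85 = 8732.1
D^4.87 = 2.6423e+08
p/m = 0.0040550 bar/m
p_total = 0.0040550 * 40.319 = 0.16350 bar

0.16350 bar


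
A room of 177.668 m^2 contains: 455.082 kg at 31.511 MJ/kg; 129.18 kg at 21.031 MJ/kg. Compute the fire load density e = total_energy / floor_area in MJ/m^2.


Total energy = 455.082*31.511 + 129.18*21.031
= 14340.09 + 2716.785
= 17056.87 MJ
e = 17056.87 / 177.668 = 96.004 MJ/m^2

96.004 MJ/m^2


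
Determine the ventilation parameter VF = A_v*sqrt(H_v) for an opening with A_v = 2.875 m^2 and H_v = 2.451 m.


sqrt(H_v) = 1.5656
VF = 2.875 * 1.5656 = 4.5010 m^(5/2)

4.5010 m^(5/2)


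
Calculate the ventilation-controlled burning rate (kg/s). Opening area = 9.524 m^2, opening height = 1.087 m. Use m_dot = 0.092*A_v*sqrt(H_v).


sqrt(H_v) = 1.0426
m_dot = 0.092 * 9.524 * 1.0426 = 0.91353 kg/s

0.91353 kg/s


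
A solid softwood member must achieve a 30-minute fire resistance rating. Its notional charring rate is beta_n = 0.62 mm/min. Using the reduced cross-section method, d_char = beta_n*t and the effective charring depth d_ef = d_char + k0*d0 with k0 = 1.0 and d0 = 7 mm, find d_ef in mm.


d_char = 0.62 * 30 = 18.6 mm
d_ef = 18.6 + 1.0*7 = 25.6 mm

25.6 mm


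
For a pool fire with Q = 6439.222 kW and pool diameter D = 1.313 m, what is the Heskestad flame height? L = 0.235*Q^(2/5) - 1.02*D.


Q^(2/5) = 33.384
0.235 * Q^(2/5) = 7.8451
1.02 * D = 1.3393
L = 6.5059 m

6.5059 m


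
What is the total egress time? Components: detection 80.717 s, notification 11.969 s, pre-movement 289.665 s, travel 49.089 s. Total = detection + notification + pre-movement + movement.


Total = 80.717 + 11.969 + 289.665 + 49.089 = 431.44 s

431.44 s


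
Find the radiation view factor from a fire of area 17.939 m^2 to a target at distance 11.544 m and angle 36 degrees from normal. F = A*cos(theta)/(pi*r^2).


cos(36 deg) = 0.80902
pi*r^2 = 418.66
F = 17.939 * 0.80902 / 418.66 = 0.034665

0.034665


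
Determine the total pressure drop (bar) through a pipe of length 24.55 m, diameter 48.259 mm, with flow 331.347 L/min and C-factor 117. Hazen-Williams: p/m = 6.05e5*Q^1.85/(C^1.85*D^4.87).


Q^1.85 = 45975
C^1.85 = 6701.1
D^4.87 = 1.5813e+08
p/m = 0.026249 bar/m
p_total = 0.026249 * 24.55 = 0.64441 bar

0.64441 bar


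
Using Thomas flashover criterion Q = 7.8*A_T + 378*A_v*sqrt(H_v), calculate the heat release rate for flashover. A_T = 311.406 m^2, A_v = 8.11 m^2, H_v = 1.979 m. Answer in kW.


7.8*A_T = 2429.0
sqrt(H_v) = 1.4068
378*A_v*sqrt(H_v) = 4312.6
Q = 2429.0 + 4312.6 = 6741.5 kW

6741.5 kW


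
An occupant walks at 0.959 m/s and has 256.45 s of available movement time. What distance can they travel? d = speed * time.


d = 0.959 * 256.45 = 245.94 m

245.94 m


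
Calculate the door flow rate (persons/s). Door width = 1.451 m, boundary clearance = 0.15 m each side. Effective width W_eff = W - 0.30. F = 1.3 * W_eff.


W_eff = 1.451 - 0.30 = 1.151 m
F = 1.3 * 1.151 = 1.4963 persons/s

1.4963 persons/s


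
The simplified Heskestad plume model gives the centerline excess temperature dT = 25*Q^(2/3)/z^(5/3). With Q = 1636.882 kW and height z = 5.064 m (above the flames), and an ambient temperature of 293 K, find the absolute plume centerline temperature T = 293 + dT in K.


Q^(2/3) = 138.89
z^(5/3) = 14.933
dT = 25 * 138.89 / 14.933 = 232.52 K
T = 293 + 232.52 = 525.52 K

525.52 K


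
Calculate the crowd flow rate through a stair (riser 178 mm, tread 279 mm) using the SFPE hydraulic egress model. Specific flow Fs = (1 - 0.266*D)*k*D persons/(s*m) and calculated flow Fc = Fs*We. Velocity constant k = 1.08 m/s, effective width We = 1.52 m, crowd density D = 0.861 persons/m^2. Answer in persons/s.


1 - 0.266*D = 1 - 0.266*0.861 = 0.77097
Fs = 0.77097 * 1.08 * 0.861 = 0.71691 persons/(s*m)
Fc = 0.71691 * 1.52 = 1.0897 persons/s

1.0897 persons/s


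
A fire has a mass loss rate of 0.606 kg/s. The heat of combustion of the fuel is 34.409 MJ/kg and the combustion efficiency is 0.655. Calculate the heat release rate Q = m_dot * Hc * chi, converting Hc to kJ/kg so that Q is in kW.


Hc = 34.409 MJ/kg = 34.409 * 1000 kJ/kg = 34409 kJ/kg
Q = 0.606 kg/s * 34409 kJ/kg * 0.655 = 13658 kW

13658 kW


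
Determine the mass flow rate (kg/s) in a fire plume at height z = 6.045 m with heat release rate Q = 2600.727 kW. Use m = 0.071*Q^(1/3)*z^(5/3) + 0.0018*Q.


Q^(1/3) = 13.752
z^(5/3) = 20.060
First term = 0.071 * 13.752 * 20.060 = 19.586
Second term = 0.0018 * 2600.727 = 4.6813
m = 24.268 kg/s

24.268 kg/s


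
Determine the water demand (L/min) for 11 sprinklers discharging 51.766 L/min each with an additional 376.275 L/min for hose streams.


Sprinkler demand = 11 * 51.766 = 569.426 L/min
Total = 569.426 + 376.275 = 945.701 L/min

945.701 L/min


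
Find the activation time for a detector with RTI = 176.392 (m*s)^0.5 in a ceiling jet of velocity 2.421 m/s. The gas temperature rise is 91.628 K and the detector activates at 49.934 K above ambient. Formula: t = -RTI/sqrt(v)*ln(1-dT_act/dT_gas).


dT_act/dT_gas = 0.54496
ln(1 - 0.54496) = -0.78738
t = -176.392 / sqrt(2.421) * -0.78738 = 89.262 s

89.262 s


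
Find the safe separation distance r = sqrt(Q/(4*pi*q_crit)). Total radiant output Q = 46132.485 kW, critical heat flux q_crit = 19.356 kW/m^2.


4*pi*q_crit = 243.23
Q/(4*pi*q_crit) = 189.66
r = sqrt(189.66) = 13.772 m

13.772 m


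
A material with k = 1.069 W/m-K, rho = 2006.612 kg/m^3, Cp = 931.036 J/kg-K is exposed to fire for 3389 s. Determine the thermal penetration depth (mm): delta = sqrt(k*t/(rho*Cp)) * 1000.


alpha = 1.069 / (2006.612 * 931.036) = 5.7220e-07 m^2/s
alpha * t = 0.0019392
delta = sqrt(0.0019392) * 1000 = 44.036 mm

44.036 mm


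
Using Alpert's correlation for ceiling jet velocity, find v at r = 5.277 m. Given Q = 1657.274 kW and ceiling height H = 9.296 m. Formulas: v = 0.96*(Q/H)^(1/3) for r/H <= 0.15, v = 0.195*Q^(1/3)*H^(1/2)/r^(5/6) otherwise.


r/H = 5.277 / 9.296 = 0.56766
r/H > 0.15, so v = 0.195*Q^(1/3)*H^(1/2)/r^(5/6)
Q^(1/3) = 11.834
H^(1/2) = 3.0489
r^(5/6) = 3.9993
v = 0.195 * 11.834 * 3.0489 / 3.9993 = 1.7592 m/s

1.7592 m/s


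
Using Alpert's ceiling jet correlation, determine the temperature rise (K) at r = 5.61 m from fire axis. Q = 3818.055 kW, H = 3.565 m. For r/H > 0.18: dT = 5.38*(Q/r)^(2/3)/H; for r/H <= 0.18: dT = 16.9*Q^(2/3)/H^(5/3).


r/H = 5.61 / 3.565 = 1.5736
r/H > 0.18, so dT = 5.38*(Q/r)^(2/3)/H
Q/r = 680.58
(Q/r)^(2/3) = 77.372
dT = 5.38 * 77.372 / 3.565 = 116.76 K

116.76 K


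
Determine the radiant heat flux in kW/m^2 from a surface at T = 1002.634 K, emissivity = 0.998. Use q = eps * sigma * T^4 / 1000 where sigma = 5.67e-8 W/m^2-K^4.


T^4 = 1.0106e+12
q = 0.998 * 5.67e-8 * 1.0106e+12 / 1000 = 57.185 kW/m^2

57.185 kW/m^2


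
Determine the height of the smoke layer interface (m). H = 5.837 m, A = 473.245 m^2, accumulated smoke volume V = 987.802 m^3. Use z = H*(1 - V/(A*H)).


V/(A*H) = 0.35760
1 - 0.35760 = 0.64240
z = 5.837 * 0.64240 = 3.7497 m

3.7497 m


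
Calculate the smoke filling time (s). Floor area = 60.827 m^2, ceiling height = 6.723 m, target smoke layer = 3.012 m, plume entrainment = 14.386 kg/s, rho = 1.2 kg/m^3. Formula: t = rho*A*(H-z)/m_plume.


H - z = 3.711 m
t = 1.2 * 60.827 * 3.711 / 14.386 = 18.829 s

18.829 s


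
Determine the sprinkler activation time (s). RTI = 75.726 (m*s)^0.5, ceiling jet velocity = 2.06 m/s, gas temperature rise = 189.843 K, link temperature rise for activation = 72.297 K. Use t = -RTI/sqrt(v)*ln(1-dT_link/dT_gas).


dT_link/dT_gas = 0.38083
ln(1 - 0.38083) = -0.47937
t = -75.726 / sqrt(2.06) * -0.47937 = 25.292 s

25.292 s


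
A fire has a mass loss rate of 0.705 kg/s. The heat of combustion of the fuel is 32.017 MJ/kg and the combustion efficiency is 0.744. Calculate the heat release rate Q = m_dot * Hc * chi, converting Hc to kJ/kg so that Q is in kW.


Hc = 32.017 MJ/kg = 32.017 * 1000 kJ/kg = 32017 kJ/kg
Q = 0.705 kg/s * 32017 kJ/kg * 0.744 = 16794 kW

16794 kW


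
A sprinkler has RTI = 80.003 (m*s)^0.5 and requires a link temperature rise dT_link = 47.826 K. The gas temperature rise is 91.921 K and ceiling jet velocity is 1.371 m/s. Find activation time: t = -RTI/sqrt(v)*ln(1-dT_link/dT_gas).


dT_link/dT_gas = 0.52029
ln(1 - 0.52029) = -0.73458
t = -80.003 / sqrt(1.371) * -0.73458 = 50.191 s

50.191 s


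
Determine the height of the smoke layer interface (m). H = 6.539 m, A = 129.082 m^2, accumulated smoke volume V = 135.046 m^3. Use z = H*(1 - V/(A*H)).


V/(A*H) = 0.15999
1 - 0.15999 = 0.84001
z = 6.539 * 0.84001 = 5.4928 m

5.4928 m


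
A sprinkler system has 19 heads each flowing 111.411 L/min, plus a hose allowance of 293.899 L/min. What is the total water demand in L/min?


Sprinkler demand = 19 * 111.411 = 2116.809 L/min
Total = 2116.809 + 293.899 = 2410.708 L/min

2410.708 L/min


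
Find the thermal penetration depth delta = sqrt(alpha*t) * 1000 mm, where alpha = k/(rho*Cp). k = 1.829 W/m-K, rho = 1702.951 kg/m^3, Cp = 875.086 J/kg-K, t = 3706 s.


alpha = 1.829 / (1702.951 * 875.086) = 1.2273e-06 m^2/s
alpha * t = 0.0045485
delta = sqrt(0.0045485) * 1000 = 67.442 mm

67.442 mm


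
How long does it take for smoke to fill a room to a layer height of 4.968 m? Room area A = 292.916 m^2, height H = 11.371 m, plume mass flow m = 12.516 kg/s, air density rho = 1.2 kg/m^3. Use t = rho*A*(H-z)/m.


H - z = 6.403 m
t = 1.2 * 292.916 * 6.403 / 12.516 = 179.82 s

179.82 s


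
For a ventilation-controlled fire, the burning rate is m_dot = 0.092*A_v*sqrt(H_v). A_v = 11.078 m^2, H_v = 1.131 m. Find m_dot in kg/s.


sqrt(H_v) = 1.0635
m_dot = 0.092 * 11.078 * 1.0635 = 1.0839 kg/s

1.0839 kg/s


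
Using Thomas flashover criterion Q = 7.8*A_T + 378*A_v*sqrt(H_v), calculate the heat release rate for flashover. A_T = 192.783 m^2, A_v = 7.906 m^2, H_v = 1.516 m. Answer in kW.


7.8*A_T = 1503.7
sqrt(H_v) = 1.2313
378*A_v*sqrt(H_v) = 3679.6
Q = 1503.7 + 3679.6 = 5183.3 kW

5183.3 kW


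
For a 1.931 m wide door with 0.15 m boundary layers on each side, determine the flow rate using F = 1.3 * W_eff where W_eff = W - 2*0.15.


W_eff = 1.931 - 0.30 = 1.631 m
F = 1.3 * 1.631 = 2.1203 persons/s

2.1203 persons/s


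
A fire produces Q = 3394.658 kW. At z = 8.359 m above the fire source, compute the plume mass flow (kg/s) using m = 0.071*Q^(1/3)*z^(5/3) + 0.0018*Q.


Q^(1/3) = 15.029
z^(5/3) = 34.429
First term = 0.071 * 15.029 * 34.429 = 36.738
Second term = 0.0018 * 3394.658 = 6.1104
m = 42.848 kg/s

42.848 kg/s


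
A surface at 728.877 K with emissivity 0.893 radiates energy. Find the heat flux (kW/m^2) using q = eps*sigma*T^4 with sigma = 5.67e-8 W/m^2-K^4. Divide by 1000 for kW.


T^4 = 2.8224e+11
q = 0.893 * 5.67e-8 * 2.8224e+11 / 1000 = 14.291 kW/m^2

14.291 kW/m^2


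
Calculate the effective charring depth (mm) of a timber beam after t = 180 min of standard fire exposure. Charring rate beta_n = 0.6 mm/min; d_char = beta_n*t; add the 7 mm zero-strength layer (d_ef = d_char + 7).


d_char = 0.6 * 180 = 108 mm
d_ef = 108 + 1.0*7 = 115 mm

115 mm


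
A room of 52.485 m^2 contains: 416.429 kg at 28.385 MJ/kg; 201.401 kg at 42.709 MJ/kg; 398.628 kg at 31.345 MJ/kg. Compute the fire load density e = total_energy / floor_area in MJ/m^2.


Total energy = 416.429*28.385 + 201.401*42.709 + 398.628*31.345
= 11820.34 + 8601.635 + 12494.99
= 32916.97 MJ
e = 32916.97 / 52.485 = 627.17 MJ/m^2

627.17 MJ/m^2


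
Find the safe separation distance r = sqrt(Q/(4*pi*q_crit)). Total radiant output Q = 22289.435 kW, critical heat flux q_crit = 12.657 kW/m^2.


4*pi*q_crit = 159.05
Q/(4*pi*q_crit) = 140.14
r = sqrt(140.14) = 11.838 m

11.838 m


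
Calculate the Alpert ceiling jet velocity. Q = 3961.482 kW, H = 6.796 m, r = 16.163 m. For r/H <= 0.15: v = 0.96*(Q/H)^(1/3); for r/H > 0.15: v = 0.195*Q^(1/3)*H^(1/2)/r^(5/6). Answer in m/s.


r/H = 16.163 / 6.796 = 2.3783
r/H > 0.15, so v = 0.195*Q^(1/3)*H^(1/2)/r^(5/6)
Q^(1/3) = 15.823
H^(1/2) = 2.6069
r^(5/6) = 10.165
v = 0.195 * 15.823 * 2.6069 / 10.165 = 0.79131 m/s

0.79131 m/s


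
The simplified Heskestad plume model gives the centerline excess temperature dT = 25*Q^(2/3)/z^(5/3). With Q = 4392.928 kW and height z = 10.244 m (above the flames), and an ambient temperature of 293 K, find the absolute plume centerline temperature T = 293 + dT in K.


Q^(2/3) = 268.23
z^(5/3) = 48.319
dT = 25 * 268.23 / 48.319 = 138.78 K
T = 293 + 138.78 = 431.78 K

431.78 K


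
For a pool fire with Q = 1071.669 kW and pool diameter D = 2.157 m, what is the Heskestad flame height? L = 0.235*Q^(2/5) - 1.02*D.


Q^(2/5) = 16.294
0.235 * Q^(2/5) = 3.8291
1.02 * D = 2.2001
L = 1.6289 m

1.6289 m


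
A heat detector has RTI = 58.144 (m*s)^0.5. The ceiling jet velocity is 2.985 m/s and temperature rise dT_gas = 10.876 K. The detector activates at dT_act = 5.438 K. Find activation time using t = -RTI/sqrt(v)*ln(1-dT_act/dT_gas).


dT_act/dT_gas = 0.5
ln(1 - 0.5) = -0.69315
t = -58.144 / sqrt(2.985) * -0.69315 = 23.327 s

23.327 s


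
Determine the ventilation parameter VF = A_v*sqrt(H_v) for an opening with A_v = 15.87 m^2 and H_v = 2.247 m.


sqrt(H_v) = 1.4990
VF = 15.87 * 1.4990 = 23.789 m^(5/2)

23.789 m^(5/2)


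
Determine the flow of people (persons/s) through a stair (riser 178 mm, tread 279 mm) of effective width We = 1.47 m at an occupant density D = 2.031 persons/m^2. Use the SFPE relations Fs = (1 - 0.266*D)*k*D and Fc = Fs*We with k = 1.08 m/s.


1 - 0.266*D = 1 - 0.266*2.031 = 0.45975
Fs = 0.45975 * 1.08 * 2.031 = 1.0085 persons/(s*m)
Fc = 1.0085 * 1.47 = 1.4824 persons/s

1.4824 persons/s


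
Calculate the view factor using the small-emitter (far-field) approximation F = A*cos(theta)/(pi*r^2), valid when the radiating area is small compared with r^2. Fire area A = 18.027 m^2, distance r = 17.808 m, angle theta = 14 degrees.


cos(14 deg) = 0.97030
pi*r^2 = 996.28
F = 18.027 * 0.97030 / 996.28 = 0.017557

0.017557


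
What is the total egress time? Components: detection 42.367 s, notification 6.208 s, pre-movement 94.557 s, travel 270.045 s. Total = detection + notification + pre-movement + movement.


Total = 42.367 + 6.208 + 94.557 + 270.045 = 413.177 s

413.177 s


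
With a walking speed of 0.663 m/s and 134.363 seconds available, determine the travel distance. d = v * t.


d = 0.663 * 134.363 = 89.083 m

89.083 m


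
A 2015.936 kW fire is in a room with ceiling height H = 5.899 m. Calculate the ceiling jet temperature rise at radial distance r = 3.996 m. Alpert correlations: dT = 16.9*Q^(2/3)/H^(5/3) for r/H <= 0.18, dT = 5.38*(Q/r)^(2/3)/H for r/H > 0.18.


r/H = 3.996 / 5.899 = 0.67740
r/H > 0.18, so dT = 5.38*(Q/r)^(2/3)/H
Q/r = 504.49
(Q/r)^(2/3) = 63.373
dT = 5.38 * 63.373 / 5.899 = 57.797 K

57.797 K


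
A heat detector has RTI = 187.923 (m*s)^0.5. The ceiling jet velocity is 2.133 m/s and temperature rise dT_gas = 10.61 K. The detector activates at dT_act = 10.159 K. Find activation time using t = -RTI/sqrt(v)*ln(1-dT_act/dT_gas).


dT_act/dT_gas = 0.95749
ln(1 - 0.95749) = -3.1581
t = -187.923 / sqrt(2.133) * -3.1581 = 406.36 s

406.36 s


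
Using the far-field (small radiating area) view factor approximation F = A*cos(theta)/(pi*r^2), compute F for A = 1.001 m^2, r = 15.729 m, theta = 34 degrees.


cos(34 deg) = 0.82904
pi*r^2 = 777.23
F = 1.001 * 0.82904 / 777.23 = 0.0010677

0.0010677


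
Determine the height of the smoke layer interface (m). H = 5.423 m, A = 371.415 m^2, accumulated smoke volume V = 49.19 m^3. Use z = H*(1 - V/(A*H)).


V/(A*H) = 0.024422
1 - 0.024422 = 0.97558
z = 5.423 * 0.97558 = 5.2906 m

5.2906 m


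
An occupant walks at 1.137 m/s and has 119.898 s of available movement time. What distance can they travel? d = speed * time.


d = 1.137 * 119.898 = 136.32 m

136.32 m


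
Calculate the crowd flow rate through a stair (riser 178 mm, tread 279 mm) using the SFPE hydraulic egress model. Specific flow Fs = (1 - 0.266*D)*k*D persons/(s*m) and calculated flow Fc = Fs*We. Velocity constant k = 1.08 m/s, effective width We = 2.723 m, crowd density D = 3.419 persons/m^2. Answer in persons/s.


1 - 0.266*D = 1 - 0.266*3.419 = 0.090546
Fs = 0.090546 * 1.08 * 3.419 = 0.33434 persons/(s*m)
Fc = 0.33434 * 2.723 = 0.91042 persons/s

0.91042 persons/s


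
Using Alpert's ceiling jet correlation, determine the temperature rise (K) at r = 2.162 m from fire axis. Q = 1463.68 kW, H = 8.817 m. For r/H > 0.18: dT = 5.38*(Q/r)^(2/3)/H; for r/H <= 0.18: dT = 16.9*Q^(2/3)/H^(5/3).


r/H = 2.162 / 8.817 = 0.24521
r/H > 0.18, so dT = 5.38*(Q/r)^(2/3)/H
Q/r = 677.00
(Q/r)^(2/3) = 77.101
dT = 5.38 * 77.101 / 8.817 = 47.046 K

47.046 K


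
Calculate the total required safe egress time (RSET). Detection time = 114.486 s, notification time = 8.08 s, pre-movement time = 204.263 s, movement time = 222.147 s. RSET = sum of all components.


Total = 114.486 + 8.08 + 204.263 + 222.147 = 548.976 s

548.976 s


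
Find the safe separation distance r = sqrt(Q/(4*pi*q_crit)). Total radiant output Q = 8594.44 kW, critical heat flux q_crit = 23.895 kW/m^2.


4*pi*q_crit = 300.27
Q/(4*pi*q_crit) = 28.622
r = sqrt(28.622) = 5.3500 m

5.3500 m


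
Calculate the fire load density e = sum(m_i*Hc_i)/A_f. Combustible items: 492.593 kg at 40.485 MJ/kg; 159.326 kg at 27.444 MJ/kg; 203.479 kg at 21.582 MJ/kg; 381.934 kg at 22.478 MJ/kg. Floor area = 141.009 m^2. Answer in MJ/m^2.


Total energy = 492.593*40.485 + 159.326*27.444 + 203.479*21.582 + 381.934*22.478
= 19942.63 + 4372.543 + 4391.484 + 8585.112
= 37291.77 MJ
e = 37291.77 / 141.009 = 264.46 MJ/m^2

264.46 MJ/m^2


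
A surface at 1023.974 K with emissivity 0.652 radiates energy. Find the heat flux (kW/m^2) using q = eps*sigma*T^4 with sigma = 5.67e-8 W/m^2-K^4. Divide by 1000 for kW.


T^4 = 1.0994e+12
q = 0.652 * 5.67e-8 * 1.0994e+12 / 1000 = 40.643 kW/m^2

40.643 kW/m^2


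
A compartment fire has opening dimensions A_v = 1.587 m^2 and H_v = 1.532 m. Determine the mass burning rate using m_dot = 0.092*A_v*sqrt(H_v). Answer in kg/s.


sqrt(H_v) = 1.2377
m_dot = 0.092 * 1.587 * 1.2377 = 0.18071 kg/s

0.18071 kg/s


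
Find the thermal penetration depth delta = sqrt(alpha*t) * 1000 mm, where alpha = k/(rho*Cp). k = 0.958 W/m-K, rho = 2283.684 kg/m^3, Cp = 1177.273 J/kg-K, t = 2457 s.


alpha = 0.958 / (2283.684 * 1177.273) = 3.5633e-07 m^2/s
alpha * t = 0.00087550
delta = sqrt(0.00087550) * 1000 = 29.589 mm

29.589 mm


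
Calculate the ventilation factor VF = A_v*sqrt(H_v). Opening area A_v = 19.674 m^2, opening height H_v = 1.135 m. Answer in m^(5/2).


sqrt(H_v) = 1.0654
VF = 19.674 * 1.0654 = 20.960 m^(5/2)

20.960 m^(5/2)


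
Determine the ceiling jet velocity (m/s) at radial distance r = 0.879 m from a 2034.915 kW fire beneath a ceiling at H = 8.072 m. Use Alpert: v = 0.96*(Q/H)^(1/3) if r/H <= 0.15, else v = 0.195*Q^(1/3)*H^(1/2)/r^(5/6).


r/H = 0.879 / 8.072 = 0.10889
r/H <= 0.15, so v = 0.96*(Q/H)^(1/3)
Q/H = 252.10
(Q/H)^(1/3) = 6.3172
v = 0.96 * 6.3172 = 6.0645 m/s

6.0645 m/s


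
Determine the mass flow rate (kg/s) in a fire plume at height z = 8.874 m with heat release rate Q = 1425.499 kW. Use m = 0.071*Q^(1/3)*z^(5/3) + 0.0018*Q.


Q^(1/3) = 11.254
z^(5/3) = 38.036
First term = 0.071 * 11.254 * 38.036 = 30.393
Second term = 0.0018 * 1425.499 = 2.5659
m = 32.959 kg/s

32.959 kg/s


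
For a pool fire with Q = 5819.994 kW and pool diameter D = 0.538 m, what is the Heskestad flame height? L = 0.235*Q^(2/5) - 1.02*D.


Q^(2/5) = 32.060
0.235 * Q^(2/5) = 7.5342
1.02 * D = 0.54876
L = 6.9854 m

6.9854 m


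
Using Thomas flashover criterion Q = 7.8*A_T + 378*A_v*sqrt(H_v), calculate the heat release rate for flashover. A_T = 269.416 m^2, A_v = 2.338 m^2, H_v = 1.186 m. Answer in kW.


7.8*A_T = 2101.4
sqrt(H_v) = 1.0890
378*A_v*sqrt(H_v) = 962.45
Q = 2101.4 + 962.45 = 3063.9 kW

3063.9 kW


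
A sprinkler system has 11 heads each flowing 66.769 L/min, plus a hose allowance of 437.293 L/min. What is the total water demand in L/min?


Sprinkler demand = 11 * 66.769 = 734.459 L/min
Total = 734.459 + 437.293 = 1171.752 L/min

1171.752 L/min


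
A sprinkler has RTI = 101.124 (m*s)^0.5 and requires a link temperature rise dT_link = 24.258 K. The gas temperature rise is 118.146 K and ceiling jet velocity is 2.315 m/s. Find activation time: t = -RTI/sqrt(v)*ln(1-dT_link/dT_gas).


dT_link/dT_gas = 0.20532
ln(1 - 0.20532) = -0.22982
t = -101.124 / sqrt(2.315) * -0.22982 = 15.274 s

15.274 s


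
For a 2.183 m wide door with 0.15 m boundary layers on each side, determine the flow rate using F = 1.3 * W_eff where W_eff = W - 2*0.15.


W_eff = 2.183 - 0.30 = 1.883 m
F = 1.3 * 1.883 = 2.4479 persons/s

2.4479 persons/s


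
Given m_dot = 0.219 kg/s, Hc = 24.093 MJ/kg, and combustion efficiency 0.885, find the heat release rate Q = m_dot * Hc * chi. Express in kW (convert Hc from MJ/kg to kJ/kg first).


Hc = 24.093 MJ/kg = 24.093 * 1000 kJ/kg = 24093 kJ/kg
Q = 0.219 kg/s * 24093 kJ/kg * 0.885 = 4669.6 kW

4669.6 kW


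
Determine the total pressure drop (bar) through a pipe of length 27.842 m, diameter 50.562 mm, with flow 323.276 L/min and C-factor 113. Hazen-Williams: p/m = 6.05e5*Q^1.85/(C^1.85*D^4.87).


Q^1.85 = 43925
C^1.85 = 6283.4
D^4.87 = 1.9844e+08
p/m = 0.021313 bar/m
p_total = 0.021313 * 27.842 = 0.59340 bar

0.59340 bar


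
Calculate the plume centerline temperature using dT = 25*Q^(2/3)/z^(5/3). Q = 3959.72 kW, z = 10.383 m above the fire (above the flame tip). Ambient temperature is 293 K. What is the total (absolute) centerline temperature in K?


Q^(2/3) = 250.29
z^(5/3) = 49.416
dT = 25 * 250.29 / 49.416 = 126.62 K
T = 293 + 126.62 = 419.62 K

419.62 K


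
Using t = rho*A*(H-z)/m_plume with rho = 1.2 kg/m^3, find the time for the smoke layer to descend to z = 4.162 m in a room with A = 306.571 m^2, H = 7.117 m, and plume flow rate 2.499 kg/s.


H - z = 2.955 m
t = 1.2 * 306.571 * 2.955 / 2.499 = 435.01 s

435.01 s


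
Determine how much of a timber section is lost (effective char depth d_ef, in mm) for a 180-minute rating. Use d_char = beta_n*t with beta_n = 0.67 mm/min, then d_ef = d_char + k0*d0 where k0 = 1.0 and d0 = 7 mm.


d_char = 0.67 * 180 = 120.6 mm
d_ef = 120.6 + 1.0*7 = 127.6 mm

127.6 mm


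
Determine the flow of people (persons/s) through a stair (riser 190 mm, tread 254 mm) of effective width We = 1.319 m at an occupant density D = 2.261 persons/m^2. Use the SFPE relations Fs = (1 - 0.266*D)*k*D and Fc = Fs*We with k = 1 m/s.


1 - 0.266*D = 1 - 0.266*2.261 = 0.39857
Fs = 0.39857 * 1 * 2.261 = 0.90118 persons/(s*m)
Fc = 0.90118 * 1.319 = 1.1887 persons/s

1.1887 persons/s


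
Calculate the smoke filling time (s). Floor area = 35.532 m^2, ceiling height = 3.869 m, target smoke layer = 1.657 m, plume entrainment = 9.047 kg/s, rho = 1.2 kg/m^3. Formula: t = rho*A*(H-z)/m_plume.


H - z = 2.212 m
t = 1.2 * 35.532 * 2.212 / 9.047 = 10.425 s

10.425 s


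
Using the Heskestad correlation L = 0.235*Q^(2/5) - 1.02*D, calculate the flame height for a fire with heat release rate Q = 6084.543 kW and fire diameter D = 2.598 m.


Q^(2/5) = 32.636
0.235 * Q^(2/5) = 7.6694
1.02 * D = 2.6500
L = 5.0194 m

5.0194 m


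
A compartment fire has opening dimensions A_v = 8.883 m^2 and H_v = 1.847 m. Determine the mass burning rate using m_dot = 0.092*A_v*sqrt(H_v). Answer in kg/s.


sqrt(H_v) = 1.3590
m_dot = 0.092 * 8.883 * 1.3590 = 1.1107 kg/s

1.1107 kg/s


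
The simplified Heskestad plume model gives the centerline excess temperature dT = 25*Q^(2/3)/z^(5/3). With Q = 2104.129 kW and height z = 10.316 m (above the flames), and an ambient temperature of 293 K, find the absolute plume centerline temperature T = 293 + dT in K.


Q^(2/3) = 164.20
z^(5/3) = 48.886
dT = 25 * 164.20 / 48.886 = 83.972 K
T = 293 + 83.972 = 376.97 K

376.97 K


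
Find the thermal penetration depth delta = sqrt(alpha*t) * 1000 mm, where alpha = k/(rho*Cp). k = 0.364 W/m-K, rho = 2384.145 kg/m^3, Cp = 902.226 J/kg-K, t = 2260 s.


alpha = 0.364 / (2384.145 * 902.226) = 1.6922e-07 m^2/s
alpha * t = 0.00038244
delta = sqrt(0.00038244) * 1000 = 19.556 mm

19.556 mm


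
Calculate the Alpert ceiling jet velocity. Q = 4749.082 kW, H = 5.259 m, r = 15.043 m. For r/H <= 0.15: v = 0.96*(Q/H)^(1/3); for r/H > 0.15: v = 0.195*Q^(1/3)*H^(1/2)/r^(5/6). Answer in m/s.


r/H = 15.043 / 5.259 = 2.8604
r/H > 0.15, so v = 0.195*Q^(1/3)*H^(1/2)/r^(5/6)
Q^(1/3) = 16.809
H^(1/2) = 2.2933
r^(5/6) = 9.5744
v = 0.195 * 16.809 * 2.2933 / 9.5744 = 0.78507 m/s

0.78507 m/s


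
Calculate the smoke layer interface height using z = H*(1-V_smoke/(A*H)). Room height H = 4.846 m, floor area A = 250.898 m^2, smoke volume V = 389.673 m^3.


V/(A*H) = 0.32049
1 - 0.32049 = 0.67951
z = 4.846 * 0.67951 = 3.2929 m

3.2929 m


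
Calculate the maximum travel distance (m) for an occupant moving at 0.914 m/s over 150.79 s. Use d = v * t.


d = 0.914 * 150.79 = 137.82 m

137.82 m


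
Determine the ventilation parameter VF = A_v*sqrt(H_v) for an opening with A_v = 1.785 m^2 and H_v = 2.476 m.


sqrt(H_v) = 1.5735
VF = 1.785 * 1.5735 = 2.8088 m^(5/2)

2.8088 m^(5/2)


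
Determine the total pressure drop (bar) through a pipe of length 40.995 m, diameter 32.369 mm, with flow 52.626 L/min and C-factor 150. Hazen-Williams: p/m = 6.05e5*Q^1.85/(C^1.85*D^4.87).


Q^1.85 = 1528.3
C^1.85 = 10611
D^4.87 = 2.2612e+07
p/m = 0.0038537 bar/m
p_total = 0.0038537 * 40.995 = 0.15798 bar

0.15798 bar


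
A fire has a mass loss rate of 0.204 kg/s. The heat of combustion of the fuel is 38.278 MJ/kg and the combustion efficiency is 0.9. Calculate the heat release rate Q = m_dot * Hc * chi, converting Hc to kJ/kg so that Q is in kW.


Hc = 38.278 MJ/kg = 38.278 * 1000 kJ/kg = 38278 kJ/kg
Q = 0.204 kg/s * 38278 kJ/kg * 0.9 = 7027.8 kW

7027.8 kW


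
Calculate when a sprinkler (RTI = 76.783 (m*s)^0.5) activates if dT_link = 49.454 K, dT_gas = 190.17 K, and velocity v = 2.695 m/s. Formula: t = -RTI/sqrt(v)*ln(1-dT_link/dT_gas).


dT_link/dT_gas = 0.26005
ln(1 - 0.26005) = -0.30117
t = -76.783 / sqrt(2.695) * -0.30117 = 14.087 s

14.087 s


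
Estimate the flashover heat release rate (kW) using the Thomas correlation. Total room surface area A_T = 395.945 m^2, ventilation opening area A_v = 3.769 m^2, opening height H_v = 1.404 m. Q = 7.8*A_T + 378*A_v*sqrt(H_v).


7.8*A_T = 3088.371
sqrt(H_v) = 1.1849
378*A_v*sqrt(H_v) = 1688.1
Q = 3088.371 + 1688.1 = 4776.5 kW

4776.5 kW


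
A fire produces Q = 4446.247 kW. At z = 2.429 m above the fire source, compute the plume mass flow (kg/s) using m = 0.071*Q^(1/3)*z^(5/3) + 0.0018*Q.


Q^(1/3) = 16.444
z^(5/3) = 4.3891
First term = 0.071 * 16.444 * 4.3891 = 5.1243
Second term = 0.0018 * 4446.247 = 8.0032
m = 13.128 kg/s

13.128 kg/s


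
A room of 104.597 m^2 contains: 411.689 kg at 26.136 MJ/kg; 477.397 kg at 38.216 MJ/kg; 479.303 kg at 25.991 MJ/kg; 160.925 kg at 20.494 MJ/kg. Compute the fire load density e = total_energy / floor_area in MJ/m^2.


Total energy = 411.689*26.136 + 477.397*38.216 + 479.303*25.991 + 160.925*20.494
= 10759.90 + 18244.20 + 12457.56 + 3297.997
= 44759.67 MJ
e = 44759.67 / 104.597 = 427.92 MJ/m^2

427.92 MJ/m^2


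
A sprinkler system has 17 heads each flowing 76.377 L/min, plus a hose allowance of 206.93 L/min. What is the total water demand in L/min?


Sprinkler demand = 17 * 76.377 = 1298.409 L/min
Total = 1298.409 + 206.93 = 1505.339 L/min

1505.339 L/min
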